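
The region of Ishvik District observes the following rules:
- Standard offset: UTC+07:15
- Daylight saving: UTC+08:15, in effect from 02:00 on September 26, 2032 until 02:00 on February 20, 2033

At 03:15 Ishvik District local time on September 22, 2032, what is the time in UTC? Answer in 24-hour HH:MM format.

September 22, 2032 is outside the daylight-saving period (26 September 2032 – 20 February 2033), so Ishvik District is on standard time, UTC+07:15.
03:15 local − 7h15m = 20:00 UTC (rolling into the previous day, 21 September 2032).

20:00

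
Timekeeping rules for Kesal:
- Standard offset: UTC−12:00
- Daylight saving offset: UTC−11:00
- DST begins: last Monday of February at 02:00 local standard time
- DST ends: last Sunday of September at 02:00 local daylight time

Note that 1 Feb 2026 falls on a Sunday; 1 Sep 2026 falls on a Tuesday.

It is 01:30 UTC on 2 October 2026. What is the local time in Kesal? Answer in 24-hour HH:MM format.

13:30

1 February 2026 is a Sunday, so Mondays fall on 2, 9, 16, 23; the last is February 23.
1 September 2026 is a Tuesday, so Sundays fall on 6, 13, 20, 27; the last is September 27.
At the standard offset (UTC−12:00), 01:30 UTC − 12h = 13:30 Kesal standard time (rolling into the previous day, 1 October 2026).
The standard-time date in Kesal, 1 October 2026, does not fall between 23 February and 27 September, so daylight saving is not in effect and Kesal is at UTC−12:00.
01:30 UTC − 12h = 13:30 local (rolling into the previous day, 1 October 2026).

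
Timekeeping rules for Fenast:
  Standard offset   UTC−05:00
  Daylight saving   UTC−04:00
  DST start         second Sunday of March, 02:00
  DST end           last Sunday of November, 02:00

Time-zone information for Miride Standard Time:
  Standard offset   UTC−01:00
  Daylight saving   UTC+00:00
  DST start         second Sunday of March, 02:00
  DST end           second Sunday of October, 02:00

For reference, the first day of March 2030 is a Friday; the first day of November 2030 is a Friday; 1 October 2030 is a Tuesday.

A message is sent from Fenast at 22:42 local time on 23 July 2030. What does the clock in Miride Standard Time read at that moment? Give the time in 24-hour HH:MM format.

1 March 2030 is a Friday, so the first Sunday is March 3 and the second is March 10.
1 November 2030 is a Friday, so Sundays fall on 3, 10, 17, 24; the last is November 24.
23 July 2030 falls between 10 March and 24 November, so daylight saving is in effect and Fenast is at UTC−04:00.
22:42 Fenast + 4h = 02:42 UTC (rolling into the next day, 24 July 2030).
1 March 2030 is a Friday, so the first Sunday is March 3 and the second is March 10.
1 October 2030 is a Tuesday, so the first Sunday is October 6 and the second is October 13.
At the standard offset (UTC−01:00), 02:42 UTC − 1h = 01:42 Miride Standard Time standard time.
The standard-time date in Miride Standard Time, 24 July 2030, lies within the daylight-saving period (10 March – 13 October), so Miride Standard Time is on daylight time, UTC+00:00.
02:42 UTC + 0h = 02:42 Miride Standard Time.

02:42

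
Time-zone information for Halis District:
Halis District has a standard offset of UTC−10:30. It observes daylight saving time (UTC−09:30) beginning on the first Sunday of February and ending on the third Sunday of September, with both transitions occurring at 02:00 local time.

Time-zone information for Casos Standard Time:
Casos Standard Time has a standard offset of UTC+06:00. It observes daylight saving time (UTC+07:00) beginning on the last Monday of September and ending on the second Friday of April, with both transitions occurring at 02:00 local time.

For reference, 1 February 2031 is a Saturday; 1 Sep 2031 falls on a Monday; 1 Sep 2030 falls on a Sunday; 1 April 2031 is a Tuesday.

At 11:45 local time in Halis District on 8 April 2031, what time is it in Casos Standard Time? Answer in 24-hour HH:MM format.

04:15

1 February 2031 is a Saturday, so the first Sunday is February 2.
1 September 2031 is a Monday, so the first Sunday is September 7 and the third is September 21.
8 April 2031 falls between 2 February and 21 September, so daylight saving is in effect and Halis District is at UTC−09:30.
11:45 Halis District + 9h30m = 21:15 UTC.
1 September 2030 is a Sunday, so Mondays fall on 2, 9, 16, 23, 30; the last is September 30.
1 April 2031 is a Tuesday, so the first Friday is April 4 and the second is April 11.
At the standard offset (UTC+06:00), 21:15 UTC + 6h = 03:15 Casos Standard Time standard time (rolling into the next day, 9 April 2031).
The standard-time date in Casos Standard Time, 9 April 2031, lies within the daylight-saving period (30 September 2030 – 11 April 2031), so Casos Standard Time is on daylight time, UTC+07:00.
21:15 UTC + 7h = 04:15 Casos Standard Time (rolling into the next day, 9 April 2031).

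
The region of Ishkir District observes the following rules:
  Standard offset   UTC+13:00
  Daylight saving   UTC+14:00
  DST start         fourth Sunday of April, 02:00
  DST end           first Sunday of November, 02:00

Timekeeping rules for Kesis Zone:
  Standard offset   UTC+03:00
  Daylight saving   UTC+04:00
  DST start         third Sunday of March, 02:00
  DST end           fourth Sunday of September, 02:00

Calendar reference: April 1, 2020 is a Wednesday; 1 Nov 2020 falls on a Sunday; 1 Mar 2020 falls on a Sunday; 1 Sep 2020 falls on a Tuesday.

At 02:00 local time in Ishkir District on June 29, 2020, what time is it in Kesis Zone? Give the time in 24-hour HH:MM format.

16:00

1 April 2020 is a Wednesday, so the first Sunday is April 5 and the fourth is April 26.
1 November 2020 is a Sunday, so the first Sunday is November 1.
June 29, 2020 falls between 26 April and 1 November, so daylight saving is in effect and Ishkir District is at UTC+14:00.
02:00 Ishkir District − 14h = 12:00 UTC (rolling into the previous day, 28 June 2020).
1 March 2020 is a Sunday, so the first Sunday is March 1 and the third is March 15.
1 September 2020 is a Tuesday, so the first Sunday is September 6 and the fourth is September 27.
At the standard offset (UTC+03:00), 12:00 UTC + 3h = 15:00 Kesis Zone standard time.
The standard-time date in Kesis Zone, June 28, 2020, falls between 15 March and 27 September, so daylight saving is in effect and Kesis Zone is at UTC+04:00.
12:00 UTC + 4h = 16:00 Kesis Zone.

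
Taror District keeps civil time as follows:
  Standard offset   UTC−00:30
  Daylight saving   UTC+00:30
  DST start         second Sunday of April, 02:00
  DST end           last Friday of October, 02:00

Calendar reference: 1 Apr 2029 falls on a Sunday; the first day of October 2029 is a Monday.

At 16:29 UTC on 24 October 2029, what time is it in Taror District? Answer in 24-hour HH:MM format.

1 April 2029 is a Sunday, so the first Sunday is April 1 and the second is April 8.
1 October 2029 is a Monday, so Fridays fall on 5, 12, 19, 26; the last is October 26.
At the standard offset (UTC−00:30), 16:29 UTC − 0h30m = 15:59 Taror District standard time.
Daylight saving runs 8 April – 26 October; the standard-time date in Taror District, 24 October 2029, is inside that window, so Taror District is at UTC+00:30.
16:29 UTC + 0h30m = 16:59 local.

16:59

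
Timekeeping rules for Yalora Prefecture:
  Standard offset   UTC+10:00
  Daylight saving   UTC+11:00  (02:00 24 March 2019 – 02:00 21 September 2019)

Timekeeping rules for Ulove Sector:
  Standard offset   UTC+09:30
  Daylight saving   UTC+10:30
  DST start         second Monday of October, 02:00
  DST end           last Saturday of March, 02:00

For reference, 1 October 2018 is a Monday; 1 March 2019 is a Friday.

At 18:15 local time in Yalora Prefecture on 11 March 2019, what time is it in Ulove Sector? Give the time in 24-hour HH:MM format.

18:45

Daylight saving runs 24 March – 21 September; 11 March 2019 is outside that window, so Yalora Prefecture is on standard time at UTC+10:00.
18:15 Yalora Prefecture − 10h = 08:15 UTC.
1 October 2018 is a Monday, so the first Monday is October 1 and the second is October 8.
1 March 2019 is a Friday, so Saturdays fall on 2, 9, 16, 23, 30; the last is March 30.
At the standard offset (UTC+09:30), 08:15 UTC + 9h30m = 17:45 Ulove Sector standard time.
The standard-time date in Ulove Sector, 11 March 2019, falls between 8 October 2018 and 30 March 2019, so daylight saving is in effect and Ulove Sector is at UTC+10:30.
08:15 UTC + 10h30m = 18:45 Ulove Sector.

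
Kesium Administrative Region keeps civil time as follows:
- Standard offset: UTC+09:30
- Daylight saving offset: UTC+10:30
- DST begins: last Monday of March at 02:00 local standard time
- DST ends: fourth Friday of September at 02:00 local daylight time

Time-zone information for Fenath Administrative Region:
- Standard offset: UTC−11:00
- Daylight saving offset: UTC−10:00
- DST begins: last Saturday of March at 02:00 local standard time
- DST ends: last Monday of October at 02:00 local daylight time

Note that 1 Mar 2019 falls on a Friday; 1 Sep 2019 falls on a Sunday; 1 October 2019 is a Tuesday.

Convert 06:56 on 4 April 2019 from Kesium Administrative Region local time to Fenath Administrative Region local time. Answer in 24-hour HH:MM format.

10:26

1 March 2019 is a Friday, so Mondays fall on 4, 11, 18, 25; the last is March 25.
1 September 2019 is a Sunday, so the first Friday is September 6 and the fourth is September 27.
Daylight saving runs 25 March – 27 September; 4 April 2019 is inside that window, so Kesium Administrative Region is at UTC+10:30.
06:56 Kesium Administrative Region − 10h30m = 20:26 UTC (rolling into the previous day, 3 April 2019).
1 March 2019 is a Friday, so Saturdays fall on 2, 9, 16, 23, 30; the last is March 30.
1 October 2019 is a Tuesday, so Mondays fall on 7, 14, 21, 28; the last is October 28.
At the standard offset (UTC−11:00), 20:26 UTC − 11h = 09:26 Fenath Administrative Region standard time.
Daylight saving runs 30 March – 28 October; the standard-time date in Fenath Administrative Region, 3 April 2019, is inside that window, so Fenath Administrative Region is at UTC−10:00.
20:26 UTC − 10h = 10:26 Fenath Administrative Region.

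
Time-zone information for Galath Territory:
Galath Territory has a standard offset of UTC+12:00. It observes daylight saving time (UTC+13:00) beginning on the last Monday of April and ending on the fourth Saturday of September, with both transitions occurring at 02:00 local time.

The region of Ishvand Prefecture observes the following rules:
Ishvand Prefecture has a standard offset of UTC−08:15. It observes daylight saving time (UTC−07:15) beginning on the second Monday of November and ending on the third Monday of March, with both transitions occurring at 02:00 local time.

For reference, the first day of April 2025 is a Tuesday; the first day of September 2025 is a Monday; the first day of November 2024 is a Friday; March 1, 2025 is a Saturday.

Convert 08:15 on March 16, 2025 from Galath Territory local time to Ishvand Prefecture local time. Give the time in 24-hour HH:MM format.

13:00

1 April 2025 is a Tuesday, so Mondays fall on 7, 14, 21, 28; the last is April 28.
1 September 2025 is a Monday, so the first Saturday is September 6 and the fourth is September 27.
Daylight saving runs 28 April – 27 September; March 16, 2025 is outside that window, so Galath Territory is on standard time at UTC+12:00.
08:15 Galath Territory − 12h = 20:15 UTC (rolling into the previous day, 15 March 2025).
1 November 2024 is a Friday, so the first Monday is November 4 and the second is November 11.
1 March 2025 is a Saturday, so the first Monday is March 3 and the third is March 17.
At the standard offset (UTC−08:15), 20:15 UTC − 8h15m = 12:00 Ishvand Prefecture standard time.
The standard-time date in Ishvand Prefecture, March 15, 2025, lies within the daylight-saving period (11 November 2024 – 17 March 2025), so Ishvand Prefecture is on daylight time, UTC−07:15.
20:15 UTC − 7h15m = 13:00 Ishvand Prefecture.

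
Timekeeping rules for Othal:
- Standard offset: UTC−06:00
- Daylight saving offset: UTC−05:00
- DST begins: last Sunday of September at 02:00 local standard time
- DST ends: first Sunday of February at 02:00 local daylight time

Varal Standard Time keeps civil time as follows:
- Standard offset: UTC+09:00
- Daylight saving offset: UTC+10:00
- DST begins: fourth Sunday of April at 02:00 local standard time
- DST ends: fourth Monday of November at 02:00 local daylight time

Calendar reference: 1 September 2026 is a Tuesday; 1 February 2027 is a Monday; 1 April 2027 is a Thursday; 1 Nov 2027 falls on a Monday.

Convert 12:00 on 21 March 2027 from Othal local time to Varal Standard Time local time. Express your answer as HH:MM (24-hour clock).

1 September 2026 is a Tuesday, so Sundays fall on 6, 13, 20, 27; the last is September 27.
1 February 2027 is a Monday, so the first Sunday is February 7.
Daylight saving runs 27 September 2026 – 7 February 2027; 21 March 2027 is outside that window, so Othal is on standard time at UTC−06:00.
12:00 Othal + 6h = 18:00 UTC.
1 April 2027 is a Thursday, so the first Sunday is April 4 and the fourth is April 25.
1 November 2027 is a Monday, so the first Monday is November 1 and the fourth is November 22.
At the standard offset (UTC+09:00), 18:00 UTC + 9h = 03:00 Varal Standard Time standard time (rolling into the next day, 22 March 2027).
The standard-time date in Varal Standard Time, 22 March 2027, does not fall between 25 April and 22 November, so daylight saving is not in effect and Varal Standard Time is at UTC+09:00.
18:00 UTC + 9h = 03:00 Varal Standard Time (rolling into the next day, 22 March 2027).

03:00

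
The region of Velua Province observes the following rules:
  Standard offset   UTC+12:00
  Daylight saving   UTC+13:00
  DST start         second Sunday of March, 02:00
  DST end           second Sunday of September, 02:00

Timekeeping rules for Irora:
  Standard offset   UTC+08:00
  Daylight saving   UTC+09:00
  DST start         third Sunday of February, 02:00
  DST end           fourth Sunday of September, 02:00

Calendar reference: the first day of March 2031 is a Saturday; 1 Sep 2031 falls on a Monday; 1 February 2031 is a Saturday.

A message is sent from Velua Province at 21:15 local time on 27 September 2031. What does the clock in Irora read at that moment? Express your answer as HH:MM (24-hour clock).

18:15

1 March 2031 is a Saturday, so the first Sunday is March 2 and the second is March 9.
1 September 2031 is a Monday, so the first Sunday is September 7 and the second is September 14.
27 September 2031 is outside the daylight-saving period (9 March – 14 September), so Velua Province is on standard time, UTC+12:00.
21:15 Velua Province − 12h = 09:15 UTC.
1 February 2031 is a Saturday, so the first Sunday is February 2 and the third is February 16.
1 September 2031 is a Monday, so the first Sunday is September 7 and the fourth is September 28.
At the standard offset (UTC+08:00), 09:15 UTC + 8h = 17:15 Irora standard time.
Daylight saving runs 16 February – 28 September; the standard-time date in Irora, 27 September 2031, is inside that window, so Irora is at UTC+09:00.
09:15 UTC + 9h = 18:15 Irora.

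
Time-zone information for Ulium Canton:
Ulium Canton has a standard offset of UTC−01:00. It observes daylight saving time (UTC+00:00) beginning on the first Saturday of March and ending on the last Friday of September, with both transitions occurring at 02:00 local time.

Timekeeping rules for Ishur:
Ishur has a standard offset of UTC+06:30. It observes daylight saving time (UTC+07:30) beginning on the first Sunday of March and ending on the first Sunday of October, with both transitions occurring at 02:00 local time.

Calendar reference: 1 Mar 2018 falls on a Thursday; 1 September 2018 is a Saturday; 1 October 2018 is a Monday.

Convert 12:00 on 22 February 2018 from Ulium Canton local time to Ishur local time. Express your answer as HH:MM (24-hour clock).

1 March 2018 is a Thursday, so the first Saturday is March 3.
1 September 2018 is a Saturday, so Fridays fall on 7, 14, 21, 28; the last is September 28.
22 February 2018 does not fall between 3 March and 28 September, so daylight saving is not in effect and Ulium Canton is at UTC−01:00.
12:00 Ulium Canton + 1h = 13:00 UTC.
1 March 2018 is a Thursday, so the first Sunday is March 4.
1 October 2018 is a Monday, so the first Sunday is October 7.
At the standard offset (UTC+06:30), 13:00 UTC + 6h30m = 19:30 Ishur standard time.
The standard-time date in Ishur, 22 February 2018, is outside the daylight-saving period (4 March – 7 October), so Ishur is on standard time, UTC+06:30.
13:00 UTC + 6h30m = 19:30 Ishur.

19:30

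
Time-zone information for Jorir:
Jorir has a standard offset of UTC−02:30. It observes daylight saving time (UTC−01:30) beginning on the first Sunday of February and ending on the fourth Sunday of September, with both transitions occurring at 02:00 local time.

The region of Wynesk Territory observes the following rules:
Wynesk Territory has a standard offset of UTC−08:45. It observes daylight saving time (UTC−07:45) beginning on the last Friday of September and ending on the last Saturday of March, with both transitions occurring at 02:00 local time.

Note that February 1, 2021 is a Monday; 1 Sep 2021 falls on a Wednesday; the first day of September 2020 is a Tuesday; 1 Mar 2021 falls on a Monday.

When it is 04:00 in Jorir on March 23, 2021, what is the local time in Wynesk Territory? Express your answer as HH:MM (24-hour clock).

21:45

1 February 2021 is a Monday, so the first Sunday is February 7.
1 September 2021 is a Wednesday, so the first Sunday is September 5 and the fourth is September 26.
March 23, 2021 lies within the daylight-saving period (7 February – 26 September), so Jorir is on daylight time, UTC−01:30.
04:00 Jorir + 1h30m = 05:30 UTC.
1 September 2020 is a Tuesday, so Fridays fall on 4, 11, 18, 25; the last is September 25.
1 March 2021 is a Monday, so Saturdays fall on 6, 13, 20, 27; the last is March 27.
At the standard offset (UTC−08:45), 05:30 UTC − 8h45m = 20:45 Wynesk Territory standard time (rolling into the previous day, 22 March 2021).
The standard-time date in Wynesk Territory, March 22, 2021, falls between 25 September 2020 and 27 March 2021, so daylight saving is in effect and Wynesk Territory is at UTC−07:45.
05:30 UTC − 7h45m = 21:45 Wynesk Territory (rolling into the previous day, 22 March 2021).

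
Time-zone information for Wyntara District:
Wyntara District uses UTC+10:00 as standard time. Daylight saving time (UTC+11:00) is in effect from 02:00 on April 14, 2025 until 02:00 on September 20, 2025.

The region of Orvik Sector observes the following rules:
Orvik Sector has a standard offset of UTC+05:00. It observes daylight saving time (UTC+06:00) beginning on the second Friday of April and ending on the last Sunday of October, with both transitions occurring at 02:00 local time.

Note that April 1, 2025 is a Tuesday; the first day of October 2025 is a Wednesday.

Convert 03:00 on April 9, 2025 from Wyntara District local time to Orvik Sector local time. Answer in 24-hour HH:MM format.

22:00

April 9, 2025 is outside the daylight-saving period (14 April – 20 September), so Wyntara District is on standard time, UTC+10:00.
03:00 Wyntara District − 10h = 17:00 UTC (rolling into the previous day, 8 April 2025).
1 April 2025 is a Tuesday, so the first Friday is April 4 and the second is April 11.
1 October 2025 is a Wednesday, so Sundays fall on 5, 12, 19, 26; the last is October 26.
At the standard offset (UTC+05:00), 17:00 UTC + 5h = 22:00 Orvik Sector standard time.
The standard-time date in Orvik Sector, April 8, 2025, is outside the daylight-saving period (11 April – 26 October), so Orvik Sector is on standard time, UTC+05:00.
17:00 UTC + 5h = 22:00 Orvik Sector.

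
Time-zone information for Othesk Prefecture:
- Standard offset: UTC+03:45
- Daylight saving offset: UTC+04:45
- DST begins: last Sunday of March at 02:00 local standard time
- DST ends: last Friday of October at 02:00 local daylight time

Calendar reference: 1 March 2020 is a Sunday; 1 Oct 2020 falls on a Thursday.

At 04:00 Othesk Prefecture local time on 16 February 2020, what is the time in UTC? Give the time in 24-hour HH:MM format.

1 March 2020 is a Sunday, so Sundays fall on 1, 8, 15, 22, 29; the last is March 29.
1 October 2020 is a Thursday, so Fridays fall on 2, 9, 16, 23, 30; the last is October 30.
16 February 2020 is outside the daylight-saving period (29 March – 30 October), so Othesk Prefecture is on standard time, UTC+03:45.
04:00 local − 3h45m = 00:15 UTC.

00:15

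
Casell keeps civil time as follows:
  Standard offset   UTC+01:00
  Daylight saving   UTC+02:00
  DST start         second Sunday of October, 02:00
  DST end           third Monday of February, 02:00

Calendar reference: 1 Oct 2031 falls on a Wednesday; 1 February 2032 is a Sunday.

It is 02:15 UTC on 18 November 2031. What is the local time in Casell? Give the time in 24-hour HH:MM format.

1 October 2031 is a Wednesday, so the first Sunday is October 5 and the second is October 12.
1 February 2032 is a Sunday, so the first Monday is February 2 and the third is February 16.
At the standard offset (UTC+01:00), 02:15 UTC + 1h = 03:15 Casell standard time.
The standard-time date in Casell, 18 November 2031, lies within the daylight-saving period (12 October 2031 – 16 February 2032), so Casell is on daylight time, UTC+02:00.
02:15 UTC + 2h = 04:15 local.

04:15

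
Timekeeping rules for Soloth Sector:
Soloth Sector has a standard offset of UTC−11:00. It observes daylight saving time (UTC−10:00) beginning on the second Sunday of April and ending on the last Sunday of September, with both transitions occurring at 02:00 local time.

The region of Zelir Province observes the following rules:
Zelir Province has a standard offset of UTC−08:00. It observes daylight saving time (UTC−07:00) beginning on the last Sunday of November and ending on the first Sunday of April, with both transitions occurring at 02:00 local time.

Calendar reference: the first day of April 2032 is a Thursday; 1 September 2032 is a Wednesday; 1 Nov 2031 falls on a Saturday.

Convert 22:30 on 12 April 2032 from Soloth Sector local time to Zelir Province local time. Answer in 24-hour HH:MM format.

00:30

1 April 2032 is a Thursday, so the first Sunday is April 4 and the second is April 11.
1 September 2032 is a Wednesday, so Sundays fall on 5, 12, 19, 26; the last is September 26.
Daylight saving runs 11 April – 26 September; 12 April 2032 is inside that window, so Soloth Sector is at UTC−10:00.
22:30 Soloth Sector + 10h = 08:30 UTC (rolling into the next day, 13 April 2032).
1 November 2031 is a Saturday, so Sundays fall on 2, 9, 16, 23, 30; the last is November 30.
1 April 2032 is a Thursday, so the first Sunday is April 4.
At the standard offset (UTC−08:00), 08:30 UTC − 8h = 00:30 Zelir Province standard time.
Daylight saving runs 30 November 2031 – 4 April 2032; the standard-time date in Zelir Province, 13 April 2032, is outside that window, so Zelir Province is on standard time at UTC−08:00.
08:30 UTC − 8h = 00:30 Zelir Province.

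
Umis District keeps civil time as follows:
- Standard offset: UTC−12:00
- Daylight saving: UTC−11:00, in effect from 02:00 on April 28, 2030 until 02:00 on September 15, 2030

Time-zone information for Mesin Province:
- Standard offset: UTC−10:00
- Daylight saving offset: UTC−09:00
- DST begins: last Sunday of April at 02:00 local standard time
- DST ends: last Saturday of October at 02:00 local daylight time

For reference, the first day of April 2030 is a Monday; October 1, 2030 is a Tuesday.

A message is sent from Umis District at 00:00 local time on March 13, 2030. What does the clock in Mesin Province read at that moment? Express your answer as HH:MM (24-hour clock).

March 13, 2030 is outside the daylight-saving period (28 April – 15 September), so Umis District is on standard time, UTC−12:00.
00:00 Umis District + 12h = 12:00 UTC.
1 April 2030 is a Monday, so Sundays fall on 7, 14, 21, 28; the last is April 28.
1 October 2030 is a Tuesday, so Saturdays fall on 5, 12, 19, 26; the last is October 26.
At the standard offset (UTC−10:00), 12:00 UTC − 10h = 02:00 Mesin Province standard time.
Daylight saving runs 28 April – 26 October; the standard-time date in Mesin Province, March 13, 2030, is outside that window, so Mesin Province is on standard time at UTC−10:00.
12:00 UTC − 10h = 02:00 Mesin Province.

02:00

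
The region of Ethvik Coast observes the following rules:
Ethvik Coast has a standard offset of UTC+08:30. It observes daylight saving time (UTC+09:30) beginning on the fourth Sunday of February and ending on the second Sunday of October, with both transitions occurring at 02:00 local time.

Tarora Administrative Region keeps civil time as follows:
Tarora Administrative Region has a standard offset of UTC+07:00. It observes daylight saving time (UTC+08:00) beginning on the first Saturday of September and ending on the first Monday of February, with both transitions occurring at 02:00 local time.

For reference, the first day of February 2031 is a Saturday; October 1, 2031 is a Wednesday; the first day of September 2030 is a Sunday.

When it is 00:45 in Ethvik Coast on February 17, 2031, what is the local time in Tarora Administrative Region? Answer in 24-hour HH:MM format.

23:15

1 February 2031 is a Saturday, so the first Sunday is February 2 and the fourth is February 23.
1 October 2031 is a Wednesday, so the first Sunday is October 5 and the second is October 12.
February 17, 2031 is outside the daylight-saving period (23 February – 12 October), so Ethvik Coast is on standard time, UTC+08:30.
00:45 Ethvik Coast − 8h30m = 16:15 UTC (rolling into the previous day, 16 February 2031).
1 September 2030 is a Sunday, so the first Saturday is September 7.
1 February 2031 is a Saturday, so the first Monday is February 3.
At the standard offset (UTC+07:00), 16:15 UTC + 7h = 23:15 Tarora Administrative Region standard time.
Daylight saving runs 7 September 2030 – 3 February 2031; the standard-time date in Tarora Administrative Region, February 16, 2031, is outside that window, so Tarora Administrative Region is on standard time at UTC+07:00.
16:15 UTC + 7h = 23:15 Tarora Administrative Region.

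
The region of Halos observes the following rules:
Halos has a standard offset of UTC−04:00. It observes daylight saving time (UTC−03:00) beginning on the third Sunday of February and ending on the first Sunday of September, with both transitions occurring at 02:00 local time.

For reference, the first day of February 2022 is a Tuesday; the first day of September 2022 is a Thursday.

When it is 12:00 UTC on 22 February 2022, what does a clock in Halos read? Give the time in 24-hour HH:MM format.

1 February 2022 is a Tuesday, so the first Sunday is February 6 and the third is February 20.
1 September 2022 is a Thursday, so the first Sunday is September 4.
At the standard offset (UTC−04:00), 12:00 UTC − 4h = 08:00 Halos standard time.
The standard-time date in Halos, 22 February 2022, lies within the daylight-saving period (20 February – 4 September), so Halos is on daylight time, UTC−03:00.
12:00 UTC − 3h = 09:00 local.

09:00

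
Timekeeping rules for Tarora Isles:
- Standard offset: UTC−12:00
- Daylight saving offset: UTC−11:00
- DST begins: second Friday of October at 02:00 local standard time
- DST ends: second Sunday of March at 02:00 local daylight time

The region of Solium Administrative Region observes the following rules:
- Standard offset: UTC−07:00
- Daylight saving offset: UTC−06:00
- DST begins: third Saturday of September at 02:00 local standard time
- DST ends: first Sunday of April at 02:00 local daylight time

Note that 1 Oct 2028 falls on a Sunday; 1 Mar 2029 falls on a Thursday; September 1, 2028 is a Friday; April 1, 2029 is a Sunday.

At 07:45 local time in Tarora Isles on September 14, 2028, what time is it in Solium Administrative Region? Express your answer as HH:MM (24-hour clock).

1 October 2028 is a Sunday, so the first Friday is October 6 and the second is October 13.
1 March 2029 is a Thursday, so the first Sunday is March 4 and the second is March 11.
Daylight saving runs 13 October 2028 – 11 March 2029; September 14, 2028 is outside that window, so Tarora Isles is on standard time at UTC−12:00.
07:45 Tarora Isles + 12h = 19:45 UTC.
1 September 2028 is a Friday, so the first Saturday is September 2 and the third is September 16.
1 April 2029 is a Sunday, so the first Sunday is April 1.
At the standard offset (UTC−07:00), 19:45 UTC − 7h = 12:45 Solium Administrative Region standard time.
The standard-time date in Solium Administrative Region, September 14, 2028, is outside the daylight-saving period (16 September 2028 – 1 April 2029), so Solium Administrative Region is on standard time, UTC−07:00.
19:45 UTC − 7h = 12:45 Solium Administrative Region.

12:45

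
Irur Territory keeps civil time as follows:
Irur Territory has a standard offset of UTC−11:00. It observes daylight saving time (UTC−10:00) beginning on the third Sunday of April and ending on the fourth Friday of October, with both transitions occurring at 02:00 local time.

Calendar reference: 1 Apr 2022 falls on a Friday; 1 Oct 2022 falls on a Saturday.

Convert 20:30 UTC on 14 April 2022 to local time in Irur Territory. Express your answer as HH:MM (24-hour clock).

1 April 2022 is a Friday, so the first Sunday is April 3 and the third is April 17.
1 October 2022 is a Saturday, so the first Friday is October 7 and the fourth is October 28.
At the standard offset (UTC−11:00), 20:30 UTC − 11h = 09:30 Irur Territory standard time.
Daylight saving runs 17 April – 28 October; the standard-time date in Irur Territory, 14 April 2022, is outside that window, so Irur Territory is on standard time at UTC−11:00.
20:30 UTC − 11h = 09:30 local.

09:30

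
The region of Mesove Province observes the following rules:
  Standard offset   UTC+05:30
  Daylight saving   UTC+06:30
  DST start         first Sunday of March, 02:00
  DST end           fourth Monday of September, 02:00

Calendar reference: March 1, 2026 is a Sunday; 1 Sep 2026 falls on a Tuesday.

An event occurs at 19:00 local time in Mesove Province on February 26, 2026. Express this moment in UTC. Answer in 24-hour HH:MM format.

1 March 2026 is a Sunday, so the first Sunday is March 1.
1 September 2026 is a Tuesday, so the first Monday is September 7 and the fourth is September 28.
Daylight saving runs 1 March – 28 September; February 26, 2026 is outside that window, so Mesove Province is on standard time at UTC+05:30.
19:00 local − 5h30m = 13:30 UTC.

13:30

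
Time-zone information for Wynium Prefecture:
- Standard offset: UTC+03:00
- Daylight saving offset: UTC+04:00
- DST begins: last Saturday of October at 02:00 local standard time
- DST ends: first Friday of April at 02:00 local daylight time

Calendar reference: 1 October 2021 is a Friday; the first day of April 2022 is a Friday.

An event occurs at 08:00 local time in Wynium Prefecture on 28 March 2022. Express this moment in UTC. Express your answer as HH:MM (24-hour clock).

1 October 2021 is a Friday, so Saturdays fall on 2, 9, 16, 23, 30; the last is October 30.
1 April 2022 is a Friday, so the first Friday is April 1.
28 March 2022 lies within the daylight-saving period (30 October 2021 – 1 April 2022), so Wynium Prefecture is on daylight time, UTC+04:00.
08:00 local − 4h = 04:00 UTC.

04:00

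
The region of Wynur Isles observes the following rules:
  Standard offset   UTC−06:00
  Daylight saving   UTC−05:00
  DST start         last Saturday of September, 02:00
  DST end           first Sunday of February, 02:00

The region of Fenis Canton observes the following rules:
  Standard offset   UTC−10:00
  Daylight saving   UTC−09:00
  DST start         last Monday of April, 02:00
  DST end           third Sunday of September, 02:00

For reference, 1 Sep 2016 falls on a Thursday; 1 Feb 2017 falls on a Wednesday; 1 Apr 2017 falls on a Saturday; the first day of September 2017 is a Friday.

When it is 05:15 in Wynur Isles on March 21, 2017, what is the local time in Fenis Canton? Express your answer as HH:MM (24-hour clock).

01:15

1 September 2016 is a Thursday, so Saturdays fall on 3, 10, 17, 24; the last is September 24.
1 February 2017 is a Wednesday, so the first Sunday is February 5.
March 21, 2017 is outside the daylight-saving period (24 September 2016 – 5 February 2017), so Wynur Isles is on standard time, UTC−06:00.
05:15 Wynur Isles + 6h = 11:15 UTC.
1 April 2017 is a Saturday, so Mondays fall on 3, 10, 17, 24; the last is April 24.
1 September 2017 is a Friday, so the first Sunday is September 3 and the third is September 17.
At the standard offset (UTC−10:00), 11:15 UTC − 10h = 01:15 Fenis Canton standard time.
The standard-time date in Fenis Canton, March 21, 2017, does not fall between 24 April and 17 September, so daylight saving is not in effect and Fenis Canton is at UTC−10:00.
11:15 UTC − 10h = 01:15 Fenis Canton.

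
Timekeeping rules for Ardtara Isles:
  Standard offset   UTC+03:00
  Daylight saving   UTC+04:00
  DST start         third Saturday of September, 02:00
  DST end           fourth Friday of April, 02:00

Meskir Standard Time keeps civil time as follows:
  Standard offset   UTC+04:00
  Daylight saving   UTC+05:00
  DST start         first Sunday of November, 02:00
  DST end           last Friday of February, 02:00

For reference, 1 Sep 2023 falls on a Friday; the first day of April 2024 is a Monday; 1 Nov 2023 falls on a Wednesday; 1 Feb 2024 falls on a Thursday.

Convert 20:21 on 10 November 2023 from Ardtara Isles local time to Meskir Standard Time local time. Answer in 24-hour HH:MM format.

21:21

1 September 2023 is a Friday, so the first Saturday is September 2 and the third is September 16.
1 April 2024 is a Monday, so the first Friday is April 5 and the fourth is April 26.
Daylight saving runs 16 September 2023 – 26 April 2024; 10 November 2023 is inside that window, so Ardtara Isles is at UTC+04:00.
20:21 Ardtara Isles − 4h = 16:21 UTC.
1 November 2023 is a Wednesday, so the first Sunday is November 5.
1 February 2024 is a Thursday, so Fridays fall on 2, 9, 16, 23; the last is February 23.
At the standard offset (UTC+04:00), 16:21 UTC + 4h = 20:21 Meskir Standard Time standard time.
The standard-time date in Meskir Standard Time, 10 November 2023, lies within the daylight-saving period (5 November 2023 – 23 February 2024), so Meskir Standard Time is on daylight time, UTC+05:00.
16:21 UTC + 5h = 21:21 Meskir Standard Time.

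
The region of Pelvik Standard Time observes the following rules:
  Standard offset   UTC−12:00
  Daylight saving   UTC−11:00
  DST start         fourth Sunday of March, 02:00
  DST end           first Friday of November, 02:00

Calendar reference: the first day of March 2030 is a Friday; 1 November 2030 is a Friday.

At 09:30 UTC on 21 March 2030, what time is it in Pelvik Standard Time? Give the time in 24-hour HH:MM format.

21:30

1 March 2030 is a Friday, so the first Sunday is March 3 and the fourth is March 24.
1 November 2030 is a Friday, so the first Friday is November 1.
At the standard offset (UTC−12:00), 09:30 UTC − 12h = 21:30 Pelvik Standard Time standard time (rolling into the previous day, 20 March 2030).
The standard-time date in Pelvik Standard Time, 20 March 2030, is outside the daylight-saving period (24 March – 1 November), so Pelvik Standard Time is on standard time, UTC−12:00.
09:30 UTC − 12h = 21:30 local (rolling into the previous day, 20 March 2030).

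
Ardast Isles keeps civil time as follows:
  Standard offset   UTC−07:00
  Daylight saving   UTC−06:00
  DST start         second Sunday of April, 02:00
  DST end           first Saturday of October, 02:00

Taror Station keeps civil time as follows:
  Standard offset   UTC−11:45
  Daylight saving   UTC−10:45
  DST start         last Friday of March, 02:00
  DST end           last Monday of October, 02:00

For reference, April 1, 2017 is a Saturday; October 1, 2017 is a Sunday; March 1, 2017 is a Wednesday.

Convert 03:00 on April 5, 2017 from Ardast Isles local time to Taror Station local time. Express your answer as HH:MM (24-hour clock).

1 April 2017 is a Saturday, so the first Sunday is April 2 and the second is April 9.
1 October 2017 is a Sunday, so the first Saturday is October 7.
Daylight saving runs 9 April – 7 October; April 5, 2017 is outside that window, so Ardast Isles is on standard time at UTC−07:00.
03:00 Ardast Isles + 7h = 10:00 UTC.
1 March 2017 is a Wednesday, so Fridays fall on 3, 10, 17, 24, 31; the last is March 31.
1 October 2017 is a Sunday, so Mondays fall on 2, 9, 16, 23, 30; the last is October 30.
At the standard offset (UTC−11:45), 10:00 UTC − 11h45m = 22:15 Taror Station standard time (rolling into the previous day, 4 April 2017).
Daylight saving runs 31 March – 30 October; the standard-time date in Taror Station, April 4, 2017, is inside that window, so Taror Station is at UTC−10:45.
10:00 UTC − 10h45m = 23:15 Taror Station (rolling into the previous day, 4 April 2017).

23:15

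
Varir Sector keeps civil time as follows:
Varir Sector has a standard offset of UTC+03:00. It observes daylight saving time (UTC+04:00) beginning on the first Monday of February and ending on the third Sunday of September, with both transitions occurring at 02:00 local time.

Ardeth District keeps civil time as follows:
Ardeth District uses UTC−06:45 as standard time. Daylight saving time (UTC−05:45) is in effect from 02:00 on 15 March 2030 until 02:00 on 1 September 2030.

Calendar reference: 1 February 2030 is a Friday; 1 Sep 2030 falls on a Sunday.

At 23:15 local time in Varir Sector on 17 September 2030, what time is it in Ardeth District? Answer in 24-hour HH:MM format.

13:30

1 February 2030 is a Friday, so the first Monday is February 4.
1 September 2030 is a Sunday, so the first Sunday is September 1 and the third is September 15.
17 September 2030 is outside the daylight-saving period (4 February – 15 September), so Varir Sector is on standard time, UTC+03:00.
23:15 Varir Sector − 3h = 20:15 UTC.
At the standard offset (UTC−06:45), 20:15 UTC − 6h45m = 13:30 Ardeth District standard time.
The standard-time date in Ardeth District, 17 September 2030, does not fall between 15 March and 1 September, so daylight saving is not in effect and Ardeth District is at UTC−06:45.
20:15 UTC − 6h45m = 13:30 Ardeth District.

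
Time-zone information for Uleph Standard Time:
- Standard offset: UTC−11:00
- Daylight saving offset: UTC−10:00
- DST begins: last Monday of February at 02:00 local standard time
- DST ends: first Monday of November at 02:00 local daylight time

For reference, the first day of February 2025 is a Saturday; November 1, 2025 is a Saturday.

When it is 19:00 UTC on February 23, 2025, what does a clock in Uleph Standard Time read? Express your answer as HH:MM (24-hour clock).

08:00

1 February 2025 is a Saturday, so Mondays fall on 3, 10, 17, 24; the last is February 24.
1 November 2025 is a Saturday, so the first Monday is November 3.
At the standard offset (UTC−11:00), 19:00 UTC − 11h = 08:00 Uleph Standard Time standard time.
The standard-time date in Uleph Standard Time, February 23, 2025, does not fall between 24 February and 3 November, so daylight saving is not in effect and Uleph Standard Time is at UTC−11:00.
19:00 UTC − 11h = 08:00 local.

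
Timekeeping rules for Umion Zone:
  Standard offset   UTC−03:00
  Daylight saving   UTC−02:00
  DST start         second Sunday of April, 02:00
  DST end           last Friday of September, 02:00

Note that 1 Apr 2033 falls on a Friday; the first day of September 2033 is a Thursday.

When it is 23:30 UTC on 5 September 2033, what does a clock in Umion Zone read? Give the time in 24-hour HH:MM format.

1 April 2033 is a Friday, so the first Sunday is April 3 and the second is April 10.
1 September 2033 is a Thursday, so Fridays fall on 2, 9, 16, 23, 30; the last is September 30.
At the standard offset (UTC−03:00), 23:30 UTC − 3h = 20:30 Umion Zone standard time.
Daylight saving runs 10 April – 30 September; the standard-time date in Umion Zone, 5 September 2033, is inside that window, so Umion Zone is at UTC−02:00.
23:30 UTC − 2h = 21:30 local.

21:30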